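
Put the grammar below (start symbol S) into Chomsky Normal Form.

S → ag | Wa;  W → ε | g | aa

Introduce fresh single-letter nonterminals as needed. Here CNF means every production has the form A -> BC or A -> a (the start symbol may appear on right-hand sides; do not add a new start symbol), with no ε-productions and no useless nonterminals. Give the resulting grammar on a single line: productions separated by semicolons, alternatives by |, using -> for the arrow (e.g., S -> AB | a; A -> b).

Nullable: {W}; after ε-elimination: S -> a | Wa | ag; W -> g | aa.
No unit productions to eliminate.
TERM: introduce A -> a, B -> g and substitute in every rule of length ≥2.

S -> a | AB | WA; A -> a; B -> g; W -> g | AA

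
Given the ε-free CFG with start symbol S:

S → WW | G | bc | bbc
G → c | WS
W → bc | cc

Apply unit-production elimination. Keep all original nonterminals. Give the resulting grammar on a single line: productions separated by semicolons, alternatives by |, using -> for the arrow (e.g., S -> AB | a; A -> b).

S -> c | WS | WW | bc | bbc; G -> c | WS; W -> bc | cc

Unit productions: S->G.
Unit pairs (A ⇒* B via units): (S,G).
S: inherits non-unit rules of {G, S} → WS | WW | bbc | bc | c.
G: inherits non-unit rules of {G} → WS | c.
W: inherits non-unit rules of {W} → bc | cc.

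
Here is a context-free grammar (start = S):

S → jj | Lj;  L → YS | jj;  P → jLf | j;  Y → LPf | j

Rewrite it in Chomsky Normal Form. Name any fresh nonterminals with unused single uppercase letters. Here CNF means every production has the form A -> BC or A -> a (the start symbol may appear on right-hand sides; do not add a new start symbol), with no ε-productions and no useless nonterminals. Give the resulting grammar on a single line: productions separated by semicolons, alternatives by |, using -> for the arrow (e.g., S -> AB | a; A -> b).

S -> AA | LA; A -> j; B -> f; C -> LB; D -> PB; L -> AA | YS; P -> j | AC; Y -> j | LD

No ε-productions.
No unit productions to eliminate.
TERM: introduce B -> f, A -> j and substitute in every rule of length ≥2.
BIN: P -> ALB becomes P -> AC, C -> LB; Y -> LPB becomes Y -> LD, D -> PB.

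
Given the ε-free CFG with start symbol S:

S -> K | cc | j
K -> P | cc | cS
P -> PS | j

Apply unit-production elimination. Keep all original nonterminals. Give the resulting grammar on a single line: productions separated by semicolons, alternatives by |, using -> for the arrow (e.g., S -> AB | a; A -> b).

S -> j | PS | cS | cc; K -> j | PS | cS | cc; P -> j | PS

Unit productions: K->P, S->K.
Unit pairs (A ⇒* B via units): (K,P), (S,K), (S,P).
S: inherits non-unit rules of {K, P, S} → PS | cS | cc | j.
K: inherits non-unit rules of {K, P} → PS | cS | cc | j.
P: inherits non-unit rules of {P} → PS | j.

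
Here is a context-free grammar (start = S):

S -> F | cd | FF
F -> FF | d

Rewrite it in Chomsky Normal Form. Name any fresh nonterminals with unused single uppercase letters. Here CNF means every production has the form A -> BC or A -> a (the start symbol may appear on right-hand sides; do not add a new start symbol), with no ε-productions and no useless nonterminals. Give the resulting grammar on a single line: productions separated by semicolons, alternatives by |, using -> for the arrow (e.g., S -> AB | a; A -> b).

S -> d | AB | FF; A -> c; B -> d; F -> d | FF

No ε-productions.
After unit-elimination: S -> d | FF | cd; F -> d | FF.
TERM: introduce A -> c, B -> d and substitute in every rule of length ≥2.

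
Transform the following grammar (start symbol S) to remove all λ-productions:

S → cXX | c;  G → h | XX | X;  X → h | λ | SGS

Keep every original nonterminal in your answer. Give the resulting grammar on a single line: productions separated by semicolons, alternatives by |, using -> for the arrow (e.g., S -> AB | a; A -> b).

Nullable set: {G, X}.
S -> cXX: X, X nullable, giving c | cX | cXX.
G -> X: X nullable, giving X.
G -> XX: X, X nullable, giving X | XX.
Drop X -> λ.
X -> SGS: G nullable, giving SGS | SS.
Unchanged (no nullable symbols): S -> c; G -> h; X -> h.

S -> c | cX | cXX; G -> X | h | XX; X -> h | SS | SGS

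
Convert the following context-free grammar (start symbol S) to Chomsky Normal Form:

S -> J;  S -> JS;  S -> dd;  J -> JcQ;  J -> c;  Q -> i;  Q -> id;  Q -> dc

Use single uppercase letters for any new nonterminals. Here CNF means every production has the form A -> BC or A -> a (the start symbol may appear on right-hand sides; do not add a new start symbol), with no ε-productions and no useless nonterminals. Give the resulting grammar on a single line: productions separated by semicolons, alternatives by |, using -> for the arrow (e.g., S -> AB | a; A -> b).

S -> c | BB | JE | JS; A -> c; B -> d; C -> i; D -> AQ; E -> AQ; J -> c | JD; Q -> i | BA | CB

No ε-productions.
After unit-elimination: S -> c | JS | dd | JcQ; J -> c | JcQ; Q -> i | dc | id.
TERM: introduce A -> c, B -> d, C -> i and substitute in every rule of length ≥2.
BIN: J -> JAQ becomes J -> JD, D -> AQ; S -> JAQ becomes S -> JE, E -> AQ.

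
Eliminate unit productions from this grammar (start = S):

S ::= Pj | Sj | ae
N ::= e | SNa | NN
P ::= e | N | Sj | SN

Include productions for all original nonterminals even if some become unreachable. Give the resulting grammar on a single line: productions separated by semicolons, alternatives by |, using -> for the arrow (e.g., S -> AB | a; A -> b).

S -> Pj | Sj | ae; N -> e | NN | SNa; P -> e | NN | SN | Sj | SNa

Unit productions: P->N.
Unit pairs (A ⇒* B via units): (P,N).
S: inherits non-unit rules of {S} → Pj | Sj | ae.
N: inherits non-unit rules of {N} → NN | SNa | e.
P: inherits non-unit rules of {N, P} → NN | SN | SNa | Sj | e.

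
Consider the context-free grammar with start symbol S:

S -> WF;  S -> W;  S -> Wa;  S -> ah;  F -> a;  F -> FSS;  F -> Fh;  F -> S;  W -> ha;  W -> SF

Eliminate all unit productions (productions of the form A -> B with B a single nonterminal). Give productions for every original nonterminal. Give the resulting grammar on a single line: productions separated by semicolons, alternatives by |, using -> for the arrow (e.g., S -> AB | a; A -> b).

S -> SF | WF | Wa | ah | ha; F -> a | Fh | SF | WF | Wa | ah | ha | FSS; W -> SF | ha

Unit productions: F->S, S->W.
Unit pairs (A ⇒* B via units): (F,S), (F,W), (S,W).
S: inherits non-unit rules of {S, W} → SF | WF | Wa | ah | ha.
F: inherits non-unit rules of {F, S, W} → FSS | Fh | SF | WF | Wa | a | ah | ha.
W: inherits non-unit rules of {W} → SF | ha.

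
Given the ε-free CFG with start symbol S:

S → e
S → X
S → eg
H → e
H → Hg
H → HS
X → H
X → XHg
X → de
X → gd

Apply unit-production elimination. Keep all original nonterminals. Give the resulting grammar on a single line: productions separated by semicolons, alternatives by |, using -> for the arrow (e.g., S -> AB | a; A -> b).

Unit productions: S->X, X->H.
Unit pairs (A ⇒* B via units): (S,H), (S,X), (X,H).
S: inherits non-unit rules of {H, S, X} → HS | Hg | XHg | de | e | eg | gd.
H: inherits non-unit rules of {H} → HS | Hg | e.
X: inherits non-unit rules of {H, X} → HS | Hg | XHg | de | e | gd.

S -> e | HS | Hg | de | eg | gd | XHg; H -> e | HS | Hg; X -> e | HS | Hg | de | gd | XHg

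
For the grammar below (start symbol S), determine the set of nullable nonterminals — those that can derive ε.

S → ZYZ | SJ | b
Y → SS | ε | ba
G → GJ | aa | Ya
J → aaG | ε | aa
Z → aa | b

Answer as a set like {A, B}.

{J, Y}

Directly nullable (have an ε-rule): {J, Y}.
Not nullable: G, S, Z — each has a terminal in every rule's right-hand side or depends on a non-nullable symbol.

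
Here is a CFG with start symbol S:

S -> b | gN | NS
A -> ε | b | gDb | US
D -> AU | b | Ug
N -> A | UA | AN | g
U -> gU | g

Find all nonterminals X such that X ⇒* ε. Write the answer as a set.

Directly nullable (have an ε-rule): {A}.
N is nullable via N -> A (every symbol on the right is already known nullable).
Not nullable: D, S, U — each has a terminal in every rule's right-hand side or depends on a non-nullable symbol.

{A, N}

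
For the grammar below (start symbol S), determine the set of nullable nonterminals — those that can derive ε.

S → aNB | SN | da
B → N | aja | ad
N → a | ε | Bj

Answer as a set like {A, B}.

Directly nullable (have an ε-rule): {N}.
B is nullable via B -> N (every symbol on the right is already known nullable).
Not nullable: S — each has a terminal in every rule's right-hand side or depends on a non-nullable symbol.

{B, N}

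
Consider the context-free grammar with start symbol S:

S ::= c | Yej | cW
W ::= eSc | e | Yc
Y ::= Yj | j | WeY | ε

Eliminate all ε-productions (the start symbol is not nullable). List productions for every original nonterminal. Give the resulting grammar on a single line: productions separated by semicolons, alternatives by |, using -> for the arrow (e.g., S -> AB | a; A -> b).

S -> c | cW | ej | Yej; W -> c | e | Yc | eSc; Y -> j | We | Yj | WeY

Nullable set: {Y}.
S -> Yej: Y nullable, giving Yej | ej.
W -> Yc: Y nullable, giving Yc | c.
Drop Y -> ε.
Y -> WeY: Y nullable, giving We | WeY.
Y -> Yj: Y nullable, giving Yj | j.
Unchanged (no nullable symbols): S -> c; S -> cW; W -> e; W -> eSc; Y -> j.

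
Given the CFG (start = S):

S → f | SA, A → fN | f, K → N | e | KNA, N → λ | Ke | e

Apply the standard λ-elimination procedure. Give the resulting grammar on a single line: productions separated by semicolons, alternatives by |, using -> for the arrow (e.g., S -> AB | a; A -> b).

Nullable set: {K, N}.
A -> fN: N nullable, giving f | fN.
K -> KNA: K, N nullable, giving A | KA | KNA | NA.
K -> N: N nullable, giving N.
Drop N -> λ.
N -> Ke: K nullable, giving Ke | e.
Unchanged (no nullable symbols): S -> SA; S -> f; A -> f; K -> e; N -> e.

S -> f | SA; A -> f | fN; K -> A | N | e | KA | NA | KNA; N -> e | Ke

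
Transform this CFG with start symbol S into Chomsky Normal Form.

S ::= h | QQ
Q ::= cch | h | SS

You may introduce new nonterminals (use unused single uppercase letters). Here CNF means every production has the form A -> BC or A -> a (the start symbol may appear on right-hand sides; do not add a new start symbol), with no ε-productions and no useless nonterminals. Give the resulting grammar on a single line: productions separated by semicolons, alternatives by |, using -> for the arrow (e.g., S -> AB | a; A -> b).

No ε-productions.
No unit productions to eliminate.
TERM: introduce A -> c, B -> h and substitute in every rule of length ≥2.
BIN: Q -> AAB becomes Q -> AC, C -> AB.

S -> h | QQ; A -> c; B -> h; C -> AB; Q -> h | AC | SS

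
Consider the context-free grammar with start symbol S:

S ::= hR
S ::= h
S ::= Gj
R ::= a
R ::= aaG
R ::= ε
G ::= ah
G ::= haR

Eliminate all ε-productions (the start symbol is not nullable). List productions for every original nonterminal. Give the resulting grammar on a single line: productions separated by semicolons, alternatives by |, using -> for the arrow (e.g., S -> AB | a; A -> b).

S -> h | Gj | hR; G -> ah | ha | haR; R -> a | aaG

Nullable set: {R}.
S -> hR: R nullable, giving h | hR.
G -> haR: R nullable, giving ha | haR.
Drop R -> ε.
Unchanged (no nullable symbols): S -> Gj; S -> h; G -> ah; R -> a; R -> aaG.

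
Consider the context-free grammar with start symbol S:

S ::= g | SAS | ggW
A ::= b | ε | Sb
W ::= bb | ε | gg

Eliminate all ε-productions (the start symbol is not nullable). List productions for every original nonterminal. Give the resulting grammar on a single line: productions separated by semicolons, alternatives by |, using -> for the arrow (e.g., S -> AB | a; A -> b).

S -> g | SS | gg | SAS | ggW; A -> b | Sb; W -> bb | gg

Nullable set: {A, W}.
S -> SAS: A nullable, giving SAS | SS.
S -> ggW: W nullable, giving gg | ggW.
Drop A -> ε.
Drop W -> ε.
Unchanged (no nullable symbols): S -> g; A -> Sb; A -> b; W -> bb; W -> gg.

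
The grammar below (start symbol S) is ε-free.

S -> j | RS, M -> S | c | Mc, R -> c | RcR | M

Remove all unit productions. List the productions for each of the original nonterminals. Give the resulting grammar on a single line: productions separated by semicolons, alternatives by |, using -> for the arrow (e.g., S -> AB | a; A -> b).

S -> j | RS; M -> c | j | Mc | RS; R -> c | j | Mc | RS | RcR

Unit productions: M->S, R->M.
Unit pairs (A ⇒* B via units): (M,S), (R,M), (R,S).
S: inherits non-unit rules of {S} → RS | j.
M: inherits non-unit rules of {M, S} → Mc | RS | c | j.
R: inherits non-unit rules of {M, R, S} → Mc | RS | RcR | c | j.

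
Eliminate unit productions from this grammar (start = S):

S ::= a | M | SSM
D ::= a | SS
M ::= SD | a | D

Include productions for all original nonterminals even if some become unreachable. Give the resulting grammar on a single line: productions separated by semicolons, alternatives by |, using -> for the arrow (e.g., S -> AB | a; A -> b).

Unit productions: M->D, S->M.
Unit pairs (A ⇒* B via units): (M,D), (S,D), (S,M).
S: inherits non-unit rules of {D, M, S} → SD | SS | SSM | a.
D: inherits non-unit rules of {D} → SS | a.
M: inherits non-unit rules of {D, M} → SD | SS | a.

S -> a | SD | SS | SSM; D -> a | SS; M -> a | SD | SS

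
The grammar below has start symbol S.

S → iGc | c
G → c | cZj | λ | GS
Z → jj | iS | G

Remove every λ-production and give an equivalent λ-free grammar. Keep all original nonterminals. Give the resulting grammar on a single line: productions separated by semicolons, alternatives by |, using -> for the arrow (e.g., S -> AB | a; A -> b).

S -> c | ic | iGc; G -> S | c | GS | cj | cZj; Z -> G | iS | jj

Nullable set: {G, Z}.
S -> iGc: G nullable, giving iGc | ic.
Drop G -> λ.
G -> GS: G nullable, giving GS | S.
G -> cZj: Z nullable, giving cZj | cj.
Z -> G: G nullable, giving G.
Unchanged (no nullable symbols): S -> c; G -> c; Z -> iS; Z -> jj.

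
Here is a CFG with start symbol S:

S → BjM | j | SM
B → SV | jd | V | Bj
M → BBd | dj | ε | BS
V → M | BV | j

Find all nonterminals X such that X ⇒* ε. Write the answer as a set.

Directly nullable (have an ε-rule): {M}.
V is nullable via V -> M (every symbol on the right is already known nullable).
B is nullable via B -> V (every symbol on the right is already known nullable).
Not nullable: S — each has a terminal in every rule's right-hand side or depends on a non-nullable symbol.

{B, M, V}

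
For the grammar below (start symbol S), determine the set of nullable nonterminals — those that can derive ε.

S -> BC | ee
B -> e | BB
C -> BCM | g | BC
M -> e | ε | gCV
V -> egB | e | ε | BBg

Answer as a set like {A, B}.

Directly nullable (have an ε-rule): {M, V}.
Not nullable: B, C, S — each has a terminal in every rule's right-hand side or depends on a non-nullable symbol.

{M, V}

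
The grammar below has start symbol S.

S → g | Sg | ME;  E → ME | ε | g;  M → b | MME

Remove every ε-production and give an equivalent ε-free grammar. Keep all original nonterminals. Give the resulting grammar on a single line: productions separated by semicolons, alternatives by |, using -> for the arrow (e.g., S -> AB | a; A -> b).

Nullable set: {E}.
S -> ME: E nullable, giving M | ME.
Drop E -> ε.
E -> ME: E nullable, giving M | ME.
M -> MME: E nullable, giving MM | MME.
Unchanged (no nullable symbols): S -> Sg; S -> g; E -> g; M -> b.

S -> M | g | ME | Sg; E -> M | g | ME; M -> b | MM | MME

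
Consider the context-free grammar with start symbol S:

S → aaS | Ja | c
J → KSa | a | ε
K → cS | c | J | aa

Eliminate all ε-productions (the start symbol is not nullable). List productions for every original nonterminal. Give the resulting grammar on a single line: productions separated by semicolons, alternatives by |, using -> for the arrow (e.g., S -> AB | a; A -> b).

Nullable set: {J, K}.
S -> Ja: J nullable, giving Ja | a.
Drop J -> ε.
J -> KSa: K nullable, giving KSa | Sa.
K -> J: J nullable, giving J.
Unchanged (no nullable symbols): S -> aaS; S -> c; J -> a; K -> aa; K -> c; K -> cS.

S -> a | c | Ja | aaS; J -> a | Sa | KSa; K -> J | c | aa | cS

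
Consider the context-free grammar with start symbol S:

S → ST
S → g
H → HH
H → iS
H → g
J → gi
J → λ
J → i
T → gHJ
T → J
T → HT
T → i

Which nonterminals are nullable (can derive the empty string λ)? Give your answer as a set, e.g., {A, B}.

{J, T}

Directly nullable (have an ε-rule): {J}.
T is nullable via T -> J (every symbol on the right is already known nullable).
Not nullable: H, S — each has a terminal in every rule's right-hand side or depends on a non-nullable symbol.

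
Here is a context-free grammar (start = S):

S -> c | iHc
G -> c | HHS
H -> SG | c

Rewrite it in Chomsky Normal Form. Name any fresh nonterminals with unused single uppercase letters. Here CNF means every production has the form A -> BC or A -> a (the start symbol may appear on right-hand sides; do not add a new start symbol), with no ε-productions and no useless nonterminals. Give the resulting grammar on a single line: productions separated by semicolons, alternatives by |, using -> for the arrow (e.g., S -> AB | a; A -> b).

S -> c | AD; A -> i; B -> c; C -> HS; D -> HB; G -> c | HC; H -> c | SG

No ε-productions.
No unit productions to eliminate.
TERM: introduce B -> c, A -> i and substitute in every rule of length ≥2.
BIN: G -> HHS becomes G -> HC, C -> HS; S -> AHB becomes S -> AD, D -> HB.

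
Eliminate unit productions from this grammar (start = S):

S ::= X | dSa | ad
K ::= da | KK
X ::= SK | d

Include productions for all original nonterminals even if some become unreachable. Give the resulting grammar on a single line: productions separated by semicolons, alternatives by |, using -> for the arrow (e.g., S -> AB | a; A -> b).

Unit productions: S->X.
Unit pairs (A ⇒* B via units): (S,X).
S: inherits non-unit rules of {S, X} → SK | ad | d | dSa.
K: inherits non-unit rules of {K} → KK | da.
X: inherits non-unit rules of {X} → SK | d.

S -> d | SK | ad | dSa; K -> KK | da; X -> d | SK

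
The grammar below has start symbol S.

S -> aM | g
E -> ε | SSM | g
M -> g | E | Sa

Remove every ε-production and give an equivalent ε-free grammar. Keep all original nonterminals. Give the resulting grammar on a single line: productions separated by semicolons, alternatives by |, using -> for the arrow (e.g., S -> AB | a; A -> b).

Nullable set: {E, M}.
S -> aM: M nullable, giving a | aM.
Drop E -> ε.
E -> SSM: M nullable, giving SS | SSM.
M -> E: E nullable, giving E.
Unchanged (no nullable symbols): S -> g; E -> g; M -> Sa; M -> g.

S -> a | g | aM; E -> g | SS | SSM; M -> E | g | Sa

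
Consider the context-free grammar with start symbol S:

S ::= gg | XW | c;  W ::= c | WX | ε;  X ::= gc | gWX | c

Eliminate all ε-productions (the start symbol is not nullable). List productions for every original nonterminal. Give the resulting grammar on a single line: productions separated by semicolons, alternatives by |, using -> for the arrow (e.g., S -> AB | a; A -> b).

S -> X | c | XW | gg; W -> X | c | WX; X -> c | gX | gc | gWX

Nullable set: {W}.
S -> XW: W nullable, giving X | XW.
Drop W -> ε.
W -> WX: W nullable, giving WX | X.
X -> gWX: W nullable, giving gWX | gX.
Unchanged (no nullable symbols): S -> c; S -> gg; W -> c; X -> c; X -> gc.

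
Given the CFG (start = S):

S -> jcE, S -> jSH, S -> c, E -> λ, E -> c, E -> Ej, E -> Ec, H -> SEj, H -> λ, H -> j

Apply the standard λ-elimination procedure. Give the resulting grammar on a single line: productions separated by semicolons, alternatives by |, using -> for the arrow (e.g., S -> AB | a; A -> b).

Nullable set: {E, H}.
S -> jSH: H nullable, giving jS | jSH.
S -> jcE: E nullable, giving jc | jcE.
Drop E -> λ.
E -> Ec: E nullable, giving Ec | c.
E -> Ej: E nullable, giving Ej | j.
Drop H -> λ.
H -> SEj: E nullable, giving SEj | Sj.
Unchanged (no nullable symbols): S -> c; E -> c; H -> j.

S -> c | jS | jc | jSH | jcE; E -> c | j | Ec | Ej; H -> j | Sj | SEj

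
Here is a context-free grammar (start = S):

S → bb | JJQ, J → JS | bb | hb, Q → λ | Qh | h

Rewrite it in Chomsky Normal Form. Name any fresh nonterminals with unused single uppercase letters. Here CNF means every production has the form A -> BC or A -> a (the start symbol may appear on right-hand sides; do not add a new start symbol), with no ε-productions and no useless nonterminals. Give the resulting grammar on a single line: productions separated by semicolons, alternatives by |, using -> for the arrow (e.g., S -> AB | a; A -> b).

Nullable: {Q}; after ε-elimination: S -> JJ | bb | JJQ; J -> JS | bb | hb; Q -> h | Qh.
No unit productions to eliminate.
TERM: introduce A -> b, B -> h and substitute in every rule of length ≥2.
BIN: S -> JJQ becomes S -> JC, C -> JQ.

S -> AA | JC | JJ; A -> b; B -> h; C -> JQ; J -> AA | BA | JS; Q -> h | QB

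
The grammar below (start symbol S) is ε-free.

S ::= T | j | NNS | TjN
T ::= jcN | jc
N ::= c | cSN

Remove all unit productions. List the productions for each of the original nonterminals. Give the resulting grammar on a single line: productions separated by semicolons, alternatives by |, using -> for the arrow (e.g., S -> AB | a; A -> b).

Unit productions: S->T.
Unit pairs (A ⇒* B via units): (S,T).
S: inherits non-unit rules of {S, T} → NNS | TjN | j | jc | jcN.
N: inherits non-unit rules of {N} → c | cSN.
T: inherits non-unit rules of {T} → jc | jcN.

S -> j | jc | NNS | TjN | jcN; N -> c | cSN; T -> jc | jcN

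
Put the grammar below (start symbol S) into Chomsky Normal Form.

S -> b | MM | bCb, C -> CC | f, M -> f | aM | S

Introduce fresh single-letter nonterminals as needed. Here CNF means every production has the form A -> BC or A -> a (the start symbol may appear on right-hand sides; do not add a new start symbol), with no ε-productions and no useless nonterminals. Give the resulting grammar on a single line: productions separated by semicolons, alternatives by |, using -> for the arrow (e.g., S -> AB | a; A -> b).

S -> b | BE | MM; A -> a; B -> b; C -> f | CC; D -> CB; E -> CB; M -> b | f | AM | BD | MM

No ε-productions.
After unit-elimination: S -> b | MM | bCb; C -> f | CC; M -> b | f | MM | aM | bCb.
TERM: introduce A -> a, B -> b and substitute in every rule of length ≥2.
BIN: M -> BCB becomes M -> BD, D -> CB; S -> BCB becomes S -> BE, E -> CB.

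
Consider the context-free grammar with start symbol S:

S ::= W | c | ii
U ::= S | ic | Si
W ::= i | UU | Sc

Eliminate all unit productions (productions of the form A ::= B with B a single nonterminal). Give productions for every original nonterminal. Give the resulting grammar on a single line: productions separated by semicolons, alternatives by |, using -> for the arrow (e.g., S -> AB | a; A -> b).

Unit productions: S->W, U->S.
Unit pairs (A ⇒* B via units): (S,W), (U,S), (U,W).
S: inherits non-unit rules of {S, W} → Sc | UU | c | i | ii.
U: inherits non-unit rules of {S, U, W} → Sc | Si | UU | c | i | ic | ii.
W: inherits non-unit rules of {W} → Sc | UU | i.

S -> c | i | Sc | UU | ii; U -> c | i | Sc | Si | UU | ic | ii; W -> i | Sc | UU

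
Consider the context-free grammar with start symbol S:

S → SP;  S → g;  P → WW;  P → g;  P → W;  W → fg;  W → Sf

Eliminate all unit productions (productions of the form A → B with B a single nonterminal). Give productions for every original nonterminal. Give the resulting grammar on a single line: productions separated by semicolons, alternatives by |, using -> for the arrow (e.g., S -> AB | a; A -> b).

Unit productions: P->W.
Unit pairs (A ⇒* B via units): (P,W).
S: inherits non-unit rules of {S} → SP | g.
P: inherits non-unit rules of {P, W} → Sf | WW | fg | g.
W: inherits non-unit rules of {W} → Sf | fg.

S -> g | SP; P -> g | Sf | WW | fg; W -> Sf | fg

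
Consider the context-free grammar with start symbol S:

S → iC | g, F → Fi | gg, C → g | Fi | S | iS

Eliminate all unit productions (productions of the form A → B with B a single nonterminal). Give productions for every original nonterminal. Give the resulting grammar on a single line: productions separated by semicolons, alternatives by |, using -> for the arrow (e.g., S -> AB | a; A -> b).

Unit productions: C->S.
Unit pairs (A ⇒* B via units): (C,S).
S: inherits non-unit rules of {S} → g | iC.
C: inherits non-unit rules of {C, S} → Fi | g | iC | iS.
F: inherits non-unit rules of {F} → Fi | gg.

S -> g | iC; C -> g | Fi | iC | iS; F -> Fi | gg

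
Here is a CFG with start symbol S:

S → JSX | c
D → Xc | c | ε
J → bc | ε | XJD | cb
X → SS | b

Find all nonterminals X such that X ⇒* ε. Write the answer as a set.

Directly nullable (have an ε-rule): {D, J}.
Not nullable: S, X — each has a terminal in every rule's right-hand side or depends on a non-nullable symbol.

{D, J}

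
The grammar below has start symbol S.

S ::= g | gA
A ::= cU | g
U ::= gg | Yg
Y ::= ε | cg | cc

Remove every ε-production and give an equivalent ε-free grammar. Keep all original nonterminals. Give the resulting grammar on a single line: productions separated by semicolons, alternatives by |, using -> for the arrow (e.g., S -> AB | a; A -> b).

S -> g | gA; A -> g | cU; U -> g | Yg | gg; Y -> cc | cg

Nullable set: {Y}.
U -> Yg: Y nullable, giving Yg | g.
Drop Y -> ε.
Unchanged (no nullable symbols): S -> g; S -> gA; A -> cU; A -> g; U -> gg; Y -> cc; Y -> cg.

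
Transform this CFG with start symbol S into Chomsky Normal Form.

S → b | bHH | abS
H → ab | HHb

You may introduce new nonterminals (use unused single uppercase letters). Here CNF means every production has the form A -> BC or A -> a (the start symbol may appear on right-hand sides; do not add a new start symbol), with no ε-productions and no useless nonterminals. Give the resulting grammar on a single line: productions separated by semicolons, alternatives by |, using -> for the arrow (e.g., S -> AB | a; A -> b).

No ε-productions.
No unit productions to eliminate.
TERM: introduce B -> a, A -> b and substitute in every rule of length ≥2.
BIN: H -> HHA becomes H -> HC, C -> HA; S -> AHH becomes S -> AD, D -> HH; S -> BAS becomes S -> BE, E -> AS.

S -> b | AD | BE; A -> b; B -> a; C -> HA; D -> HH; E -> AS; H -> BA | HC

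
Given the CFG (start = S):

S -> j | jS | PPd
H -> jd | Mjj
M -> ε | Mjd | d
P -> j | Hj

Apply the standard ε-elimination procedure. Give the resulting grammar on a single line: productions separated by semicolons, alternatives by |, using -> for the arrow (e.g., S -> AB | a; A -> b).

S -> j | jS | PPd; H -> jd | jj | Mjj; M -> d | jd | Mjd; P -> j | Hj

Nullable set: {M}.
H -> Mjj: M nullable, giving Mjj | jj.
Drop M -> ε.
M -> Mjd: M nullable, giving Mjd | jd.
Unchanged (no nullable symbols): S -> PPd; S -> j; S -> jS; H -> jd; M -> d; P -> Hj; P -> j.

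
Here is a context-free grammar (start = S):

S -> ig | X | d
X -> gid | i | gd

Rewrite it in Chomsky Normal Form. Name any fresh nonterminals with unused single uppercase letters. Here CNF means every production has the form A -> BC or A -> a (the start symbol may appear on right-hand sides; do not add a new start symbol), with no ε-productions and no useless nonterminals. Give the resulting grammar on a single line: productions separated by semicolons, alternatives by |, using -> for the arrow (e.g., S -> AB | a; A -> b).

No ε-productions.
After unit-elimination: S -> d | i | gd | ig | gid; X -> i | gd | gid.
TERM: introduce B -> d, A -> g, C -> i and substitute in every rule of length ≥2.
BIN: S -> ACB becomes S -> AD, D -> CB; X -> ACB becomes X -> AE, E -> CB.
Drop unreachable/unproductive: X.

S -> d | i | AB | AD | CA; A -> g; B -> d; C -> i; D -> CB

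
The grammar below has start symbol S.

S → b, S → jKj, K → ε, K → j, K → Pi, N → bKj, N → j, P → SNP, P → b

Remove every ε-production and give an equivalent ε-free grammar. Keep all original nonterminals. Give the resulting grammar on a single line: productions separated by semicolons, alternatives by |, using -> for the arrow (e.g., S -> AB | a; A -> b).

S -> b | jj | jKj; K -> j | Pi; N -> j | bj | bKj; P -> b | SNP

Nullable set: {K}.
S -> jKj: K nullable, giving jKj | jj.
Drop K -> ε.
N -> bKj: K nullable, giving bKj | bj.
Unchanged (no nullable symbols): S -> b; K -> Pi; K -> j; N -> j; P -> SNP; P -> b.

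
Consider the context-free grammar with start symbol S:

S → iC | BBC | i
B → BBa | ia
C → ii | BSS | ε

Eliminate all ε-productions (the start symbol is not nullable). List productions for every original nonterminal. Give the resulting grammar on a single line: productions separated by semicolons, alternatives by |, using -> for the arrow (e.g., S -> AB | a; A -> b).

S -> i | BB | iC | BBC; B -> ia | BBa; C -> ii | BSS

Nullable set: {C}.
S -> BBC: C nullable, giving BB | BBC.
S -> iC: C nullable, giving i | iC.
Drop C -> ε.
Unchanged (no nullable symbols): S -> i; B -> BBa; B -> ia; C -> BSS; C -> ii.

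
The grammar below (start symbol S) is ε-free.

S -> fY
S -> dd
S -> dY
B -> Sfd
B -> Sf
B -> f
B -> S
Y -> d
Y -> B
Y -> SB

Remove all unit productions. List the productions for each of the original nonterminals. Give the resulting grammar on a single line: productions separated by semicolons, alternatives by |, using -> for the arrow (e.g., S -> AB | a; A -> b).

S -> dY | dd | fY; B -> f | Sf | dY | dd | fY | Sfd; Y -> d | f | SB | Sf | dY | dd | fY | Sfd

Unit productions: B->S, Y->B.
Unit pairs (A ⇒* B via units): (B,S), (Y,B), (Y,S).
S: inherits non-unit rules of {S} → dY | dd | fY.
B: inherits non-unit rules of {B, S} → Sf | Sfd | dY | dd | f | fY.
Y: inherits non-unit rules of {B, S, Y} → SB | Sf | Sfd | d | dY | dd | f | fY.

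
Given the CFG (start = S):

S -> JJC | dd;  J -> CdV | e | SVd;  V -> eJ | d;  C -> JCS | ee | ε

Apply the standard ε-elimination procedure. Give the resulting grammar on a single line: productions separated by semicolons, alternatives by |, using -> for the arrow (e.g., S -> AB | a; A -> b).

S -> JJ | dd | JJC; C -> JS | ee | JCS; J -> e | dV | CdV | SVd; V -> d | eJ

Nullable set: {C}.
S -> JJC: C nullable, giving JJ | JJC.
Drop C -> ε.
C -> JCS: C nullable, giving JCS | JS.
J -> CdV: C nullable, giving CdV | dV.
Unchanged (no nullable symbols): S -> dd; C -> ee; J -> SVd; J -> e; V -> d; V -> eJ.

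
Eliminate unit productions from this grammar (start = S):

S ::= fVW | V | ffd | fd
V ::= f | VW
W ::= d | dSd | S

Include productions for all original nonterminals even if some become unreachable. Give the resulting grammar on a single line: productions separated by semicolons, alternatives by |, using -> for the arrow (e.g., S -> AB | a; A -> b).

S -> f | VW | fd | fVW | ffd; V -> f | VW; W -> d | f | VW | fd | dSd | fVW | ffd

Unit productions: S->V, W->S.
Unit pairs (A ⇒* B via units): (S,V), (W,S), (W,V).
S: inherits non-unit rules of {S, V} → VW | f | fVW | fd | ffd.
V: inherits non-unit rules of {V} → VW | f.
W: inherits non-unit rules of {S, V, W} → VW | d | dSd | f | fVW | fd | ffd.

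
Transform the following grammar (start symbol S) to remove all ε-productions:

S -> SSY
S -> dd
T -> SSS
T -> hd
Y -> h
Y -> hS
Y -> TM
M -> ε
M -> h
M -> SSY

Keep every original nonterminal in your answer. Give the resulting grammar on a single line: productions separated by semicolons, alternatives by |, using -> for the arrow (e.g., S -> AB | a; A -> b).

S -> dd | SSY; M -> h | SSY; T -> hd | SSS; Y -> T | h | TM | hS

Nullable set: {M}.
Drop M -> ε.
Y -> TM: M nullable, giving T | TM.
Unchanged (no nullable symbols): S -> SSY; S -> dd; M -> SSY; M -> h; T -> SSS; T -> hd; Y -> h; Y -> hS.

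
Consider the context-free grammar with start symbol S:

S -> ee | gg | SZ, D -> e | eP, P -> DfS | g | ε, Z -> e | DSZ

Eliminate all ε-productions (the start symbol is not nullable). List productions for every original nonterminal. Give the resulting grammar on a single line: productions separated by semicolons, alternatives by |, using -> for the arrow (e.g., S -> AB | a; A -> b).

S -> SZ | ee | gg; D -> e | eP; P -> g | DfS; Z -> e | DSZ

Nullable set: {P}.
D -> eP: P nullable, giving e | eP.
Drop P -> ε.
Unchanged (no nullable symbols): S -> SZ; S -> ee; S -> gg; D -> e; P -> DfS; P -> g; Z -> DSZ; Z -> e.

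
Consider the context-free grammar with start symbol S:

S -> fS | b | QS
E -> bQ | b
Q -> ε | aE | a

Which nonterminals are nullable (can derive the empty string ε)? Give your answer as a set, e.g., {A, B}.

Directly nullable (have an ε-rule): {Q}.
Not nullable: E, S — each has a terminal in every rule's right-hand side or depends on a non-nullable symbol.

{Q}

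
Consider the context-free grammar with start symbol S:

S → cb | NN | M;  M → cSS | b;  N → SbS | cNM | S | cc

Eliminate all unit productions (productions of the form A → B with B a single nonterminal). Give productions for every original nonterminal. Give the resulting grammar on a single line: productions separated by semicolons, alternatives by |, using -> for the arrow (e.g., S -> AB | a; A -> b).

Unit productions: N->S, S->M.
Unit pairs (A ⇒* B via units): (N,M), (N,S), (S,M).
S: inherits non-unit rules of {M, S} → NN | b | cSS | cb.
M: inherits non-unit rules of {M} → b | cSS.
N: inherits non-unit rules of {M, N, S} → NN | SbS | b | cNM | cSS | cb | cc.

S -> b | NN | cb | cSS; M -> b | cSS; N -> b | NN | cb | cc | SbS | cNM | cSS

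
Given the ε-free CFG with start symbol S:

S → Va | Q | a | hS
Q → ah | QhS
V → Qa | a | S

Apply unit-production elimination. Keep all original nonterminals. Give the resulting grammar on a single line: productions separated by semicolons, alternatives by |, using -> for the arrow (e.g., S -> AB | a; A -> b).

S -> a | Va | ah | hS | QhS; Q -> ah | QhS; V -> a | Qa | Va | ah | hS | QhS

Unit productions: S->Q, V->S.
Unit pairs (A ⇒* B via units): (S,Q), (V,Q), (V,S).
S: inherits non-unit rules of {Q, S} → QhS | Va | a | ah | hS.
Q: inherits non-unit rules of {Q} → QhS | ah.
V: inherits non-unit rules of {Q, S, V} → Qa | QhS | Va | a | ah | hS.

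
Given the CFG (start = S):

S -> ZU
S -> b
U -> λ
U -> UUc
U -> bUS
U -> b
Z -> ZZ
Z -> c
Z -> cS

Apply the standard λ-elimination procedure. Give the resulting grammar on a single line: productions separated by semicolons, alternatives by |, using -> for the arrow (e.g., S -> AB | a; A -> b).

Nullable set: {U}.
S -> ZU: U nullable, giving Z | ZU.
Drop U -> λ.
U -> UUc: U, U nullable, giving UUc | Uc | c.
U -> bUS: U nullable, giving bS | bUS.
Unchanged (no nullable symbols): S -> b; U -> b; Z -> ZZ; Z -> c; Z -> cS.

S -> Z | b | ZU; U -> b | c | Uc | bS | UUc | bUS; Z -> c | ZZ | cS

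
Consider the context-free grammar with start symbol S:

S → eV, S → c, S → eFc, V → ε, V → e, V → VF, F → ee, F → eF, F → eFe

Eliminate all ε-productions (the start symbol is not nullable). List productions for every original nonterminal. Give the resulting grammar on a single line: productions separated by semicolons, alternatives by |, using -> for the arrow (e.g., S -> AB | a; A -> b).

Nullable set: {V}.
S -> eV: V nullable, giving e | eV.
Drop V -> ε.
V -> VF: V nullable, giving F | VF.
Unchanged (no nullable symbols): S -> c; S -> eFc; F -> eF; F -> eFe; F -> ee; V -> e.

S -> c | e | eV | eFc; F -> eF | ee | eFe; V -> F | e | VF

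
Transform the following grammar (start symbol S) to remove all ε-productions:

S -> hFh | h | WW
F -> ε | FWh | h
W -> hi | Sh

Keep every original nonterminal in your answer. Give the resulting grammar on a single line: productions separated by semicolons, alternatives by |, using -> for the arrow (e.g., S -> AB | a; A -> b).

Nullable set: {F}.
S -> hFh: F nullable, giving hFh | hh.
Drop F -> ε.
F -> FWh: F nullable, giving FWh | Wh.
Unchanged (no nullable symbols): S -> WW; S -> h; F -> h; W -> Sh; W -> hi.

S -> h | WW | hh | hFh; F -> h | Wh | FWh; W -> Sh | hi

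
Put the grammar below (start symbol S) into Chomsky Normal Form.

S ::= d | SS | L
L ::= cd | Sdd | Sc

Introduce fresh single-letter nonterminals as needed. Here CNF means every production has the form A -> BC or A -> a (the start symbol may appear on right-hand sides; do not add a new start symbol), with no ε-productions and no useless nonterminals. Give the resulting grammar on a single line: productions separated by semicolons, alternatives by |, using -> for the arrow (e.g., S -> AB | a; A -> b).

S -> d | AB | SA | SD | SS; A -> c; B -> d; D -> BB

No ε-productions.
After unit-elimination: S -> d | SS | Sc | cd | Sdd; L -> Sc | cd | Sdd.
TERM: introduce A -> c, B -> d and substitute in every rule of length ≥2.
BIN: L -> SBB becomes L -> SC, C -> BB; S -> SBB becomes S -> SD, D -> BB.
Drop unreachable/unproductive: L.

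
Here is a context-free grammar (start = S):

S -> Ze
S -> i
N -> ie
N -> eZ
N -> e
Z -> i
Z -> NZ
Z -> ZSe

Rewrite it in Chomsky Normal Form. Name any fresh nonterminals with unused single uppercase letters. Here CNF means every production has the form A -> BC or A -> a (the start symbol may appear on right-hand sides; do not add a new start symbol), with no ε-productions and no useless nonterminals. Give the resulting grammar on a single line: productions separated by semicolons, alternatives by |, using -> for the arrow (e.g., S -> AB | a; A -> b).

No ε-productions.
No unit productions to eliminate.
TERM: introduce A -> e, B -> i and substitute in every rule of length ≥2.
BIN: Z -> ZSA becomes Z -> ZC, C -> SA.

S -> i | ZA; A -> e; B -> i; C -> SA; N -> e | AZ | BA; Z -> i | NZ | ZC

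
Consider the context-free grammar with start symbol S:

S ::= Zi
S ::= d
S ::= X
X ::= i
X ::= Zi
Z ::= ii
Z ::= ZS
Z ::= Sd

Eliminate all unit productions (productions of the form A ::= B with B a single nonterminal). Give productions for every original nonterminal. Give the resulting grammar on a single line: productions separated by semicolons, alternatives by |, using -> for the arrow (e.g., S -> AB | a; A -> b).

S -> d | i | Zi; X -> i | Zi; Z -> Sd | ZS | ii

Unit productions: S->X.
Unit pairs (A ⇒* B via units): (S,X).
S: inherits non-unit rules of {S, X} → Zi | d | i.
X: inherits non-unit rules of {X} → Zi | i.
Z: inherits non-unit rules of {Z} → Sd | ZS | ii.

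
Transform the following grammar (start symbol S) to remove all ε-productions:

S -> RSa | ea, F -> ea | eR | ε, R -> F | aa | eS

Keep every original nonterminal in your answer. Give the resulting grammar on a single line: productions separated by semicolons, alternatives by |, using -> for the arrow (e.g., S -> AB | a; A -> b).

S -> Sa | ea | RSa; F -> e | eR | ea; R -> F | aa | eS

Nullable set: {F, R}.
S -> RSa: R nullable, giving RSa | Sa.
Drop F -> ε.
F -> eR: R nullable, giving e | eR.
R -> F: F nullable, giving F.
Unchanged (no nullable symbols): S -> ea; F -> ea; R -> aa; R -> eS.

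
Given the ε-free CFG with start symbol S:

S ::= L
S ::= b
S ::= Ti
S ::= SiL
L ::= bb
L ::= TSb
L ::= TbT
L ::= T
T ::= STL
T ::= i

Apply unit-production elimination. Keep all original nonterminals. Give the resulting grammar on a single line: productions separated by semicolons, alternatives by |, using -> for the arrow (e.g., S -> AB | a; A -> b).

Unit productions: L->T, S->L.
Unit pairs (A ⇒* B via units): (L,T), (S,L), (S,T).
S: inherits non-unit rules of {L, S, T} → STL | SiL | TSb | TbT | Ti | b | bb | i.
L: inherits non-unit rules of {L, T} → STL | TSb | TbT | bb | i.
T: inherits non-unit rules of {T} → STL | i.

S -> b | i | Ti | bb | STL | SiL | TSb | TbT; L -> i | bb | STL | TSb | TbT; T -> i | STL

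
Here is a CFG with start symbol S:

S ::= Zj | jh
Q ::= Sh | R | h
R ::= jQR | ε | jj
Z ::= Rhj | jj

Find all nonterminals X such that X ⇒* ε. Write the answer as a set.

Directly nullable (have an ε-rule): {R}.
Q is nullable via Q -> R (every symbol on the right is already known nullable).
Not nullable: S, Z — each has a terminal in every rule's right-hand side or depends on a non-nullable symbol.

{Q, R}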